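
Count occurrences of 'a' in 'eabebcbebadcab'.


Scanning 'eabebcbebadcab' for 'a':
  Position 1: 'a' -> MATCH (count: 1)
  Position 9: 'a' -> MATCH (count: 2)
  Position 12: 'a' -> MATCH (count: 3)
Total occurrences of 'a': 3

3


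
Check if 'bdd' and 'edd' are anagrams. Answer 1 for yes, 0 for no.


Sort characters of 'bdd': 'bdd'
Sort characters of 'edd': 'dde'
Sorted forms differ -> they are NOT anagrams
Result: 0

0


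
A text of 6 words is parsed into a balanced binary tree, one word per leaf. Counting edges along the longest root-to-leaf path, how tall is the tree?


In a balanced binary tree with n leaves the deepest leaf is ceil(log2(n)) edges below the root.
log2(6) = 2.5850
ceil(2.5850) = 3
height (edges) = 3

3


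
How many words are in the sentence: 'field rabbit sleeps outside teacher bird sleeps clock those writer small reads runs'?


Counting words by splitting on spaces:
  Word 1: 'field'
  Word 2: 'rabbit'
  Word 3: 'sleeps'
  Word 4: 'outside'
  Word 5: 'teacher'
  Word 6: 'bird'
  Word 7: 'sleeps'
  Word 8: 'clock'
  Word 9: 'those'
  Word 10: 'writer'
  Word 11: 'small'
  Word 12: 'reads'
  Word 13: 'runs'
Total words: 13

13


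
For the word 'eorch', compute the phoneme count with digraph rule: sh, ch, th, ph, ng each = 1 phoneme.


Parsing 'eorch' greedily, digraphs first:
  'e' -> vowel phoneme (phonemes so far: 1)
  'o' -> vowel phoneme (phonemes so far: 2)
  'r' -> consonant phoneme (phonemes so far: 3)
  'ch' -> digraph (1 consonant phoneme) (phonemes so far: 4)
Total phonemes: 4

4


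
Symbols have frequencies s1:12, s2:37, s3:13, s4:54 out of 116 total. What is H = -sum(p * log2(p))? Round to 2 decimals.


Computing entropy H = -sum(p_i * log2(p_i)):
  s1: p = 12/116 = 0.1034, -p*log2(p) = 0.3386
  s2: p = 37/116 = 0.3190, -p*log2(p) = 0.5258
  s3: p = 13/116 = 0.1121, -p*log2(p) = 0.3539
  s4: p = 54/116 = 0.4655, -p*log2(p) = 0.5135
H = sum of terms = 1.7318
Rounded to 2 decimals: 1.73

1.73


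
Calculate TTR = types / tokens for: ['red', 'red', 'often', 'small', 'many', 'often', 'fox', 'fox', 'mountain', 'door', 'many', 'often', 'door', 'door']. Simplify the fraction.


Tokens: 14
Unique types: ('door', 'fox', 'many', 'mountain', 'often', 'red', 'small') = 7
TTR = 7/14
Simplify: divide both by 7 -> 1/2
TTR = 1/2

1/2


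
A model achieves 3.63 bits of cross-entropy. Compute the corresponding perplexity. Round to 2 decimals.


Perplexity formula: PP = 2^H
H = 3.63
PP = 2^3.63
Decompose: 2^3.63 = 2^3 * 2^0.63
2^3 = 8, 2^0.63 ~ 1.5475650
PP ~ 8 * 1.5475650 = 12.3805200
Rounded to 2 decimals: 12.38

12.38


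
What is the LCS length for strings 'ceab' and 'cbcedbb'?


DP table for LCS of 'ceab' and 'cbcedbb':
       c  b  c  e  d  b  b
    0  0  0  0  0  0  0  0
  c 0  1  1  1  1  1  1  1
  e 0  1  1  1  2  2  2  2
  a 0  1  1  1  2  2  2  2
  b 0  1  2  2  2  2  3  3
LCS: 'ceb'
LCS length = 3

3


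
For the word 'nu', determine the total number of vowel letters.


Scanning each character of 'nu':
  Position 1: 'n' -> consonant (running count: 0)
  Position 2: 'u' -> vowel (running count: 1)
Total vowels: 1

1


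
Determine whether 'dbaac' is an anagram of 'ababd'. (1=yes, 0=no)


Sort characters of 'dbaac': 'aabcd'
Sort characters of 'ababd': 'aabbd'
Sorted forms differ -> they are NOT anagrams
Result: 0

0


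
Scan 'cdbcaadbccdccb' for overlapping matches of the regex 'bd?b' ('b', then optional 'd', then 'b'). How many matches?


Pattern: bd?b means 'b', then optional 'd', then 'b'.
Scanning 'cdbcaadbccdccb' position-by-position:
  Pos 0: window 'cdb' -> no
  Pos 1: window 'dbc' -> no
  Pos 2: window 'bca' -> no
  Pos 3: window 'caa' -> no
  Pos 4: window 'aad' -> no
  Pos 5: window 'adb' -> no
  Pos 6: window 'dbc' -> no
  Pos 7: window 'bcc' -> no
  Pos 8: window 'ccd' -> no
  Pos 9: window 'cdc' -> no
  Pos 10: window 'dcc' -> no
  Pos 11: window 'ccb' -> no
  Pos 12: window 'cb' -> no
  Pos 13: window 'b' -> no
Total matches: 0

0


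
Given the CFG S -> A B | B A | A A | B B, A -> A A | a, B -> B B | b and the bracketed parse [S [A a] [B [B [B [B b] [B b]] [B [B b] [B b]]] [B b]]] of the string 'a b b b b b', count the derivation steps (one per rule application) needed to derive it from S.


Every bracketed nonterminal node [X ...] in the tree is produced by exactly one rule application.
Reading the tree off as a leftmost derivation:
  Step 1: S  =>  A B   (applied S -> A B)
  Step 2: A B  =>  a B   (applied A -> a)
  Step 3: a B  =>  a B B   (applied B -> B B)
  Step 4: a B B  =>  a B B B   (applied B -> B B)
  Step 5: a B B B  =>  a B B B B   (applied B -> B B)
  Step 6: a B B B B  =>  a b B B B   (applied B -> b)
  Step 7: a b B B B  =>  a b b B B   (applied B -> b)
  Step 8: a b b B B  =>  a b b B B B   (applied B -> B B)
  Step 9: a b b B B B  =>  a b b b B B   (applied B -> b)
  Step 10: a b b b B B  =>  a b b b b B   (applied B -> b)
  Step 11: a b b b b B  =>  a b b b b b   (applied B -> b)
Final yield: a b b b b b
Total rewrite steps: 11

11


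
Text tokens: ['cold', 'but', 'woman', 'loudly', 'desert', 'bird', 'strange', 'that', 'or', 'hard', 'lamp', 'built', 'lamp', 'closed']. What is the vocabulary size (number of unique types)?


Listing all tokens and tracking unique types:
  Token 1: 'cold' -> NEW (unique so far: 1)
  Token 2: 'but' -> NEW (unique so far: 2)
  Token 3: 'woman' -> NEW (unique so far: 3)
  Token 4: 'loudly' -> NEW (unique so far: 4)
  Token 5: 'desert' -> NEW (unique so far: 5)
  Token 6: 'bird' -> NEW (unique so far: 6)
  Token 7: 'strange' -> NEW (unique so far: 7)
  Token 8: 'that' -> NEW (unique so far: 8)
  Token 9: 'or' -> NEW (unique so far: 9)
  Token 10: 'hard' -> NEW (unique so far: 10)
  Token 11: 'lamp' -> NEW (unique so far: 11)
  Token 12: 'built' -> NEW (unique so far: 12)
  Token 13: 'lamp' -> duplicate (unique so far: 12)
  Token 14: 'closed' -> NEW (unique so far: 13)
Unique types: ('bird', 'built', 'but', 'closed', 'cold', 'desert', 'hard', 'lamp', 'loudly', 'or', 'strange', 'that', 'woman')
Vocabulary size: 13

13


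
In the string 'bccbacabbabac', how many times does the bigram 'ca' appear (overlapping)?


Scanning 'bccbacabbabac' for bigram 'ca':
  Position 0: 'bc' -> no
  Position 1: 'cc' -> no
  Position 2: 'cb' -> no
  Position 3: 'ba' -> no
  Position 4: 'ac' -> no
  Position 5: 'ca' -> MATCH
  Position 6: 'ab' -> no
  Position 7: 'bb' -> no
  Position 8: 'ba' -> no
  Position 9: 'ab' -> no
  Position 10: 'ba' -> no
  Position 11: 'ac' -> no
Total matches: 1

1


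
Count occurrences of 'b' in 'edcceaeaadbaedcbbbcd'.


Scanning 'edcceaeaadbaedcbbbcd' for 'b':
  Position 10: 'b' -> MATCH (count: 1)
  Position 15: 'b' -> MATCH (count: 2)
  Position 16: 'b' -> MATCH (count: 3)
  Position 17: 'b' -> MATCH (count: 4)
Total occurrences of 'b': 4

4


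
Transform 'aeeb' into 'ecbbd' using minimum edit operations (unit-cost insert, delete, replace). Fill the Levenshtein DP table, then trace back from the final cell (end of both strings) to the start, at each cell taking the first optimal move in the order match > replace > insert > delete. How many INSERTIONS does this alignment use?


Edit distance = 4. Backtracking from cell (4, 5) with preference match > replace > insert > delete,
then listing the resulting alignment 'aeeb' -> 'ecbbd' left to right:
  Step 1: replace a->e
  Step 2: replace e->c
  Step 3: replace e->b
  Step 4: keep 'b'
  Step 5: insert 'd' [insertion #1]
Total insertions: 1

1


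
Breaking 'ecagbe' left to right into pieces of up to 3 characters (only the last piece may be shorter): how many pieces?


'ecagbe' has 6 characters.
Chunking with max size 3:
  Chunk 1: 'eca' (positions 0-2)
  Chunk 2: 'gbe' (positions 3-5)
Total chunks: ceil(6 / 3) = 2

2


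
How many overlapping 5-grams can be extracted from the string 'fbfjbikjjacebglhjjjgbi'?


String 'fbfjbikjjacebglhjjjgbi' has length L = 22.
Number of overlapping n-grams = L - n + 1
Substituting: 22 - 5 + 1 = 18

18


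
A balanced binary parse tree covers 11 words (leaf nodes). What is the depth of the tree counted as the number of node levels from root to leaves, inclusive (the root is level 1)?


In a balanced binary tree with n leaves the deepest leaf is ceil(log2(n)) edges below the root,
so counting node levels inclusive of root and leaves gives ceil(log2(n)) + 1 levels.
log2(11) = 3.4594
ceil(3.4594) = 4
levels = 4 + 1 = 5

5


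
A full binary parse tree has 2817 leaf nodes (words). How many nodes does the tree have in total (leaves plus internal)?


Leaf nodes (terminals): 2817
Internal nodes = n - 1 = 2817 - 1 = 2816
Total = leaves + internal = 2817 + 2816 = 5633

5633


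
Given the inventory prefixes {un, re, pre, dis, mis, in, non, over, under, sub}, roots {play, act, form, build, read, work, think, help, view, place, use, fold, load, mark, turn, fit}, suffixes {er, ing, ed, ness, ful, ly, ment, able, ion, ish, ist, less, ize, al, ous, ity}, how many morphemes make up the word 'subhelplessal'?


Segmenting 'subhelplessal' against the inventory:
  'sub' -> prefix (morpheme 1)
  'help' -> root (morpheme 2)
  'less' -> suffix (morpheme 3)
  'al' -> suffix (morpheme 4)
Total morphemes: 4

4


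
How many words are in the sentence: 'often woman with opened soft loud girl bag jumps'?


Counting words by splitting on spaces:
  Word 1: 'often'
  Word 2: 'woman'
  Word 3: 'with'
  Word 4: 'opened'
  Word 5: 'soft'
  Word 6: 'loud'
  Word 7: 'girl'
  Word 8: 'bag'
  Word 9: 'jumps'
Total words: 9

9


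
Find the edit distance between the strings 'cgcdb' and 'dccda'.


Building DP table for s1='cgcdb' (len 5) and s2='dccda' (len 5):
       d  c  c  d  a
    0  1  2  3  4  5
  c 1  1  1  2  3  4
  g 2  2  2  2  3  4
  c 3  3  2  2  3  4
  d 4  3  3  3  2  3
  b 5  4  4  4  3  3
Edit distance = dp[5][5] = 3

3


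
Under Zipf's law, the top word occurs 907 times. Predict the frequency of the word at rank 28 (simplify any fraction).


Zipf's law: freq(rank) = f1 / rank
f1 = 907, rank = 28
freq = 907 / 28
GCD(907, 28) = 1
Simplified: 907/28

907/28


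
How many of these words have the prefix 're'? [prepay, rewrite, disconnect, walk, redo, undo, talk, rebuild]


Checking each word for prefix 're':
  'prepay' -> no (count: 0)
  'rewrite' -> YES, starts with 're' (count: 1)
  'disconnect' -> no (count: 1)
  'walk' -> no (count: 1)
  'redo' -> YES, starts with 're' (count: 2)
  'undo' -> no (count: 2)
  'talk' -> no (count: 2)
  'rebuild' -> YES, starts with 're' (count: 3)
Total with prefix 're': 3

3


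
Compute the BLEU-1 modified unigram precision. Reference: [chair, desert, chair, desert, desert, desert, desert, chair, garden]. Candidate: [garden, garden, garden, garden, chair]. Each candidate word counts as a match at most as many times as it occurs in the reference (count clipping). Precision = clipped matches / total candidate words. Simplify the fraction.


Reference word counts: {'chair': 3, 'desert': 5, 'garden': 1}
Checking each candidate word (with clipping):
  'garden' -> in reference (ref count 1, used 1/1) -> match (matches: 1)
  'garden' -> ref count 1 already used up (1/1) -> clipped, no match (matches: 1)
  'garden' -> ref count 1 already used up (1/1) -> clipped, no match (matches: 1)
  'garden' -> ref count 1 already used up (1/1) -> clipped, no match (matches: 1)
  'chair' -> in reference (ref count 3, used 1/3) -> match (matches: 2)
Clipped matches: 2, Candidate length: 5
Precision = 2/5

2/5


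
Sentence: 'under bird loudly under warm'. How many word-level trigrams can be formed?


Word trigrams from [5] words:
  Trigram 1: (under bird loudly)
  Trigram 2: (bird loudly under)
  Trigram 3: (loudly under warm)
Total word trigrams: 5 - 2 = 3

3


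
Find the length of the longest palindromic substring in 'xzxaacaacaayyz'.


Scanning 'xzxaacaacaayyz' for palindromic substrings.
Substring at positions 3-10: 'aacaacaa'.
Check: reverse('aacaacaa') = 'aacaacaa' -> palindrome confirmed.
Neighbouring characters ('x' / 'y') break symmetry, so it cannot extend further.
No longer palindromic substring exists; longest length = 8

8


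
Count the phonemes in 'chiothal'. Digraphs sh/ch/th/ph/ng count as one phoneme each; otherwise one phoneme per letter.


Parsing 'chiothal' greedily, digraphs first:
  'ch' -> digraph (1 consonant phoneme) (phonemes so far: 1)
  'i' -> vowel phoneme (phonemes so far: 2)
  'o' -> vowel phoneme (phonemes so far: 3)
  'th' -> digraph (1 consonant phoneme) (phonemes so far: 4)
  'a' -> vowel phoneme (phonemes so far: 5)
  'l' -> consonant phoneme (phonemes so far: 6)
Total phonemes: 6

6


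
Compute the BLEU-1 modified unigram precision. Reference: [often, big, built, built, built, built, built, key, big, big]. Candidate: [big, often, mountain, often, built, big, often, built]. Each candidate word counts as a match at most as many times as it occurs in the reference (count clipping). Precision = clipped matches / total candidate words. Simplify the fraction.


Reference word counts: {'big': 3, 'built': 5, 'key': 1, 'often': 1}
Checking each candidate word (with clipping):
  'big' -> in reference (ref count 3, used 1/3) -> match (matches: 1)
  'often' -> in reference (ref count 1, used 1/1) -> match (matches: 2)
  'mountain' -> not in reference -> no match (matches: 2)
  'often' -> ref count 1 already used up (1/1) -> clipped, no match (matches: 2)
  'built' -> in reference (ref count 5, used 1/5) -> match (matches: 3)
  'big' -> in reference (ref count 3, used 2/3) -> match (matches: 4)
  'often' -> ref count 1 already used up (1/1) -> clipped, no match (matches: 4)
  'built' -> in reference (ref count 5, used 2/5) -> match (matches: 5)
Clipped matches: 5, Candidate length: 8
Precision = 5/8

5/8


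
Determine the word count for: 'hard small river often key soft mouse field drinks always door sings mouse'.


Counting words by splitting on spaces:
  Word 1: 'hard'
  Word 2: 'small'
  Word 3: 'river'
  Word 4: 'often'
  Word 5: 'key'
  Word 6: 'soft'
  Word 7: 'mouse'
  Word 8: 'field'
  Word 9: 'drinks'
  Word 10: 'always'
  Word 11: 'door'
  Word 12: 'sings'
  Word 13: 'mouse'
Total words: 13

13


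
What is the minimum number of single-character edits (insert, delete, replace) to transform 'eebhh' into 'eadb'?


Building DP table for s1='eebhh' (len 5) and s2='eadb' (len 4):
       e  a  d  b
    0  1  2  3  4
  e 1  0  1  2  3
  e 2  1  1  2  3
  b 3  2  2  2  2
  h 4  3  3  3  3
  h 5  4  4  4  4
Edit distance = dp[5][4] = 4

4


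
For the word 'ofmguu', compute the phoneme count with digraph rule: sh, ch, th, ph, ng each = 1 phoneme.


Parsing 'ofmguu' greedily, digraphs first:
  'o' -> vowel phoneme (phonemes so far: 1)
  'f' -> consonant phoneme (phonemes so far: 2)
  'm' -> consonant phoneme (phonemes so far: 3)
  'g' -> consonant phoneme (phonemes so far: 4)
  'u' -> vowel phoneme (phonemes so far: 5)
  'u' -> vowel phoneme (phonemes so far: 6)
Total phonemes: 6

6


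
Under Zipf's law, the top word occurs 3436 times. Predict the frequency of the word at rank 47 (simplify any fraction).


Zipf's law: freq(rank) = f1 / rank
f1 = 3436, rank = 47
freq = 3436 / 47
GCD(3436, 47) = 1
Simplified: 3436/47

3436/47


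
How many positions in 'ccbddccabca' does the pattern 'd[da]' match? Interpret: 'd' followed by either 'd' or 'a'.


Pattern: d[da] means 'd' followed by either 'd' or 'a'.
Scanning 'ccbddccabca' position-by-position:
  Pos 0: window 'cc' -> no
  Pos 1: window 'cb' -> no
  Pos 2: window 'bd' -> no
  Pos 3: window 'dd' -> MATCH
  Pos 4: window 'dc' -> no
  Pos 5: window 'cc' -> no
  Pos 6: window 'ca' -> no
  Pos 7: window 'ab' -> no
  Pos 8: window 'bc' -> no
  Pos 9: window 'ca' -> no
  Pos 10: window 'a' -> no
Total matches: 1

1


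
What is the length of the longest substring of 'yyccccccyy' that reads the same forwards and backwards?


Scanning 'yyccccccyy' for palindromic substrings.
Substring at positions 0-9: 'yyccccccyy'.
Check: reverse('yyccccccyy') = 'yyccccccyy' -> palindrome confirmed.
No longer palindromic substring exists; longest length = 10

10


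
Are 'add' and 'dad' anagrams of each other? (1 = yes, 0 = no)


Sort characters of 'add': 'add'
Sort characters of 'dad': 'add'
Sorted forms match -> they ARE anagrams
Result: 1

1


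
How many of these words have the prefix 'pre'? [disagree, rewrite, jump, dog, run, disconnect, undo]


Checking each word for prefix 'pre':
  'disagree' -> no (count: 0)
  'rewrite' -> no (count: 0)
  'jump' -> no (count: 0)
  'dog' -> no (count: 0)
  'run' -> no (count: 0)
  'disconnect' -> no (count: 0)
  'undo' -> no (count: 0)
Total with prefix 'pre': 0

0


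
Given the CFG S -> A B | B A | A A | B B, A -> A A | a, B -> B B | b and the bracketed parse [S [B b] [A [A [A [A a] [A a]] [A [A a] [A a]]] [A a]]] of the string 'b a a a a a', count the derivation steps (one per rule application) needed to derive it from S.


Every bracketed nonterminal node [X ...] in the tree is produced by exactly one rule application.
Reading the tree off as a leftmost derivation:
  Step 1: S  =>  B A   (applied S -> B A)
  Step 2: B A  =>  b A   (applied B -> b)
  Step 3: b A  =>  b A A   (applied A -> A A)
  Step 4: b A A  =>  b A A A   (applied A -> A A)
  Step 5: b A A A  =>  b A A A A   (applied A -> A A)
  Step 6: b A A A A  =>  b a A A A   (applied A -> a)
  Step 7: b a A A A  =>  b a a A A   (applied A -> a)
  Step 8: b a a A A  =>  b a a A A A   (applied A -> A A)
  Step 9: b a a A A A  =>  b a a a A A   (applied A -> a)
  Step 10: b a a a A A  =>  b a a a a A   (applied A -> a)
  Step 11: b a a a a A  =>  b a a a a a   (applied A -> a)
Final yield: b a a a a a
Total rewrite steps: 11

11


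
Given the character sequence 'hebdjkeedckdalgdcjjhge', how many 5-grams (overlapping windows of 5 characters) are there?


String 'hebdjkeedckdalgdcjjhge' has length L = 22.
Number of overlapping n-grams = L - n + 1
Substituting: 22 - 5 + 1 = 18

18


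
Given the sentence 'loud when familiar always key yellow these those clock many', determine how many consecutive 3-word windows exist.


Word trigrams from [10] words:
  Trigram 1: (loud when familiar)
  Trigram 2: (when familiar always)
  Trigram 3: (familiar always key)
  Trigram 4: (always key yellow)
  Trigram 5: (key yellow these)
  Trigram 6: (yellow these those)
  Trigram 7: (these those clock)
  Trigram 8: (those clock many)
Total word trigrams: 10 - 2 = 8

8


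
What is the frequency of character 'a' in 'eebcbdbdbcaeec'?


Scanning 'eebcbdbdbcaeec' for 'a':
  Position 10: 'a' -> MATCH (count: 1)
Total occurrences of 'a': 1

1


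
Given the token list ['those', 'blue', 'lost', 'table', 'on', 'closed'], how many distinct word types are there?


Listing all tokens and tracking unique types:
  Token 1: 'those' -> NEW (unique so far: 1)
  Token 2: 'blue' -> NEW (unique so far: 2)
  Token 3: 'lost' -> NEW (unique so far: 3)
  Token 4: 'table' -> NEW (unique so far: 4)
  Token 5: 'on' -> NEW (unique so far: 5)
  Token 6: 'closed' -> NEW (unique so far: 6)
Unique types: ('blue', 'closed', 'lost', 'on', 'table', 'those')
Vocabulary size: 6

6


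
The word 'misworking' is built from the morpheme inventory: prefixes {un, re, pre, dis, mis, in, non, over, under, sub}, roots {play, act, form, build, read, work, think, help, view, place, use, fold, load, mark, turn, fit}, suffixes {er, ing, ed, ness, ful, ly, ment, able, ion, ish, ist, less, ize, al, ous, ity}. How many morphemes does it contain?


Segmenting 'misworking' against the inventory:
  'mis' -> prefix (morpheme 1)
  'work' -> root (morpheme 2)
  'ing' -> suffix (morpheme 3)
Total morphemes: 3

3


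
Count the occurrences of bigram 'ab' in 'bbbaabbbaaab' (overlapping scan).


Scanning 'bbbaabbbaaab' for bigram 'ab':
  Position 0: 'bb' -> no
  Position 1: 'bb' -> no
  Position 2: 'ba' -> no
  Position 3: 'aa' -> no
  Position 4: 'ab' -> MATCH
  Position 5: 'bb' -> no
  Position 6: 'bb' -> no
  Position 7: 'ba' -> no
  Position 8: 'aa' -> no
  Position 9: 'aa' -> no
  Position 10: 'ab' -> MATCH
Total matches: 2

2


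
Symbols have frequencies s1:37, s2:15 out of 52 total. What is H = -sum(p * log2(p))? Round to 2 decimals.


Computing entropy H = -sum(p_i * log2(p_i)):
  s1: p = 37/52 = 0.7115, -p*log2(p) = 0.3494
  s2: p = 15/52 = 0.2885, -p*log2(p) = 0.5174
H = sum of terms = 0.8668
Rounded to 2 decimals: 0.87

0.87


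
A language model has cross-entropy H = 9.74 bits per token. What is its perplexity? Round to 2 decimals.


Perplexity formula: PP = 2^H
H = 9.74
PP = 2^9.74
Decompose: 2^9.74 = 2^9 * 2^0.74
2^9 = 512, 2^0.74 ~ 1.6701758
PP ~ 512 * 1.6701758 = 855.1300096
Rounded to 2 decimals: 855.13

855.13


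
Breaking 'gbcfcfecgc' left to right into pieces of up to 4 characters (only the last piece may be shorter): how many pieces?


'gbcfcfecgc' has 10 characters.
Chunking with max size 4:
  Chunk 1: 'gbcf' (positions 0-3)
  Chunk 2: 'cfec' (positions 4-7)
  Chunk 3: 'gc' (positions 8-9)
Total chunks: ceil(10 / 4) = 3

3


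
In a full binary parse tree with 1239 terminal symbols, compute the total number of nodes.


Leaf nodes (terminals): 1239
Internal nodes = n - 1 = 1239 - 1 = 1238
Total = leaves + internal = 1239 + 1238 = 2477

2477


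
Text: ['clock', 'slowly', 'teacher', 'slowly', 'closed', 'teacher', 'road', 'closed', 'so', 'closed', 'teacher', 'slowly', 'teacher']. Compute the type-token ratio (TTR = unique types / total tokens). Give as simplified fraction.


Tokens: 13
Unique types: ('clock', 'closed', 'road', 'slowly', 'so', 'teacher') = 6
TTR = 6/13
Already in lowest terms.

6/13


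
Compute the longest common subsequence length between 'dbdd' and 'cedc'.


DP table for LCS of 'dbdd' and 'cedc':
       c  e  d  c
    0  0  0  0  0
  d 0  0  0  1  1
  b 0  0  0  1  1
  d 0  0  0  1  1
  d 0  0  0  1  1
LCS: 'd'
LCS length = 1

1


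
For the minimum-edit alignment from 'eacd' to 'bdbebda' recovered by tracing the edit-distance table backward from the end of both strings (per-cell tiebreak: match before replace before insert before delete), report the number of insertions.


Edit distance = 6. Backtracking from cell (4, 7) with preference match > replace > insert > delete,
then listing the resulting alignment 'eacd' -> 'bdbebda' left to right:
  Step 1: insert 'b' [insertion #1]
  Step 2: insert 'd' [insertion #2]
  Step 3: insert 'b' [insertion #3]
  Step 4: keep 'e'
  Step 5: replace a->b
  Step 6: replace c->d
  Step 7: replace d->a
Total insertions: 3

3


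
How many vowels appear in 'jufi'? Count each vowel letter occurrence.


Scanning each character of 'jufi':
  Position 1: 'j' -> consonant (running count: 0)
  Position 2: 'u' -> vowel (running count: 1)
  Position 3: 'f' -> consonant (running count: 1)
  Position 4: 'i' -> vowel (running count: 2)
Total vowels: 2

2


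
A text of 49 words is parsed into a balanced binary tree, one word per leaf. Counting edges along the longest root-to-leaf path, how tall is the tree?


In a balanced binary tree with n leaves the deepest leaf is ceil(log2(n)) edges below the root.
log2(49) = 5.6147
ceil(5.6147) = 6
height (edges) = 6

6


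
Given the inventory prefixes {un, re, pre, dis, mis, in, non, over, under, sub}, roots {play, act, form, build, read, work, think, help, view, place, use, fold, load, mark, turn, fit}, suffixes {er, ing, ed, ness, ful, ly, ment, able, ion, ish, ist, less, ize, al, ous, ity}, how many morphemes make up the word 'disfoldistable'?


Segmenting 'disfoldistable' against the inventory:
  'dis' -> prefix (morpheme 1)
  'fold' -> root (morpheme 2)
  'ist' -> suffix (morpheme 3)
  'able' -> suffix (morpheme 4)
Total morphemes: 4

4


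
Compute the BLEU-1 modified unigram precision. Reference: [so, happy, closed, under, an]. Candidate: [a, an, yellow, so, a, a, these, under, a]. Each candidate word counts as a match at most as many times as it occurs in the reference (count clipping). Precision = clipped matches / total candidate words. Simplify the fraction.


Reference word counts: {'an': 1, 'closed': 1, 'happy': 1, 'so': 1, 'under': 1}
Checking each candidate word (with clipping):
  'a' -> not in reference -> no match (matches: 0)
  'an' -> in reference (ref count 1, used 1/1) -> match (matches: 1)
  'yellow' -> not in reference -> no match (matches: 1)
  'so' -> in reference (ref count 1, used 1/1) -> match (matches: 2)
  'a' -> not in reference -> no match (matches: 2)
  'a' -> not in reference -> no match (matches: 2)
  'these' -> not in reference -> no match (matches: 2)
  'under' -> in reference (ref count 1, used 1/1) -> match (matches: 3)
  'a' -> not in reference -> no match (matches: 3)
Clipped matches: 3, Candidate length: 9
Precision = 3/9 = 1/3

1/3


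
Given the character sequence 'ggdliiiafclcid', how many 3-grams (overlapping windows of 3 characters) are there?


String 'ggdliiiafclcid' has length L = 14.
Number of overlapping n-grams = L - n + 1
Substituting: 14 - 3 + 1 = 12

12


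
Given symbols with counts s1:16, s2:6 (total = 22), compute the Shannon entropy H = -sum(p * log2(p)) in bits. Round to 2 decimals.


Computing entropy H = -sum(p_i * log2(p_i)):
  s1: p = 16/22 = 0.7273, -p*log2(p) = 0.3341
  s2: p = 6/22 = 0.2727, -p*log2(p) = 0.5112
H = sum of terms = 0.8453
Rounded to 2 decimals: 0.85

0.85


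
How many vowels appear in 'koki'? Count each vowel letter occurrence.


Scanning each character of 'koki':
  Position 1: 'k' -> consonant (running count: 0)
  Position 2: 'o' -> vowel (running count: 1)
  Position 3: 'k' -> consonant (running count: 1)
  Position 4: 'i' -> vowel (running count: 2)
Total vowels: 2

2


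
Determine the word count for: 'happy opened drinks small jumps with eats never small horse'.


Counting words by splitting on spaces:
  Word 1: 'happy'
  Word 2: 'opened'
  Word 3: 'drinks'
  Word 4: 'small'
  Word 5: 'jumps'
  Word 6: 'with'
  Word 7: 'eats'
  Word 8: 'never'
  Word 9: 'small'
  Word 10: 'horse'
Total words: 10

10


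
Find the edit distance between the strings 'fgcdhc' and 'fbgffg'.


Building DP table for s1='fgcdhc' (len 6) and s2='fbgffg' (len 6):
       f  b  g  f  f  g
    0  1  2  3  4  5  6
  f 1  0  1  2  3  4  5
  g 2  1  1  1  2  3  4
  c 3  2  2  2  2  3  4
  d 4  3  3  3  3  3  4
  h 5  4  4  4  4  4  4
  c 6  5  5  5  5  5  5
Edit distance = dp[6][6] = 5

5


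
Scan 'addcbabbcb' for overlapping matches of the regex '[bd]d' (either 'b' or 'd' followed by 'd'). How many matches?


Pattern: [bd]d means either 'b' or 'd' followed by 'd'.
Scanning 'addcbabbcb' position-by-position:
  Pos 0: window 'ad' -> no
  Pos 1: window 'dd' -> MATCH
  Pos 2: window 'dc' -> no
  Pos 3: window 'cb' -> no
  Pos 4: window 'ba' -> no
  Pos 5: window 'ab' -> no
  Pos 6: window 'bb' -> no
  Pos 7: window 'bc' -> no
  Pos 8: window 'cb' -> no
  Pos 9: window 'b' -> no
Total matches: 1

1


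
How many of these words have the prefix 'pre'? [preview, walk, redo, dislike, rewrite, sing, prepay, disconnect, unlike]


Checking each word for prefix 'pre':
  'preview' -> YES, starts with 'pre' (count: 1)
  'walk' -> no (count: 1)
  'redo' -> no (count: 1)
  'dislike' -> no (count: 1)
  'rewrite' -> no (count: 1)
  'sing' -> no (count: 1)
  'prepay' -> YES, starts with 'pre' (count: 2)
  'disconnect' -> no (count: 2)
  'unlike' -> no (count: 2)
Total with prefix 'pre': 2

2


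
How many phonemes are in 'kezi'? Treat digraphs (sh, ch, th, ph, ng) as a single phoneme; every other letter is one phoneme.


Parsing 'kezi' greedily, digraphs first:
  'k' -> consonant phoneme (phonemes so far: 1)
  'e' -> vowel phoneme (phonemes so far: 2)
  'z' -> consonant phoneme (phonemes so far: 3)
  'i' -> vowel phoneme (phonemes so far: 4)
Total phonemes: 4

4


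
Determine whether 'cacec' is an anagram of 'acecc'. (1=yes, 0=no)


Sort characters of 'cacec': 'accce'
Sort characters of 'acecc': 'accce'
Sorted forms match -> they ARE anagrams
Result: 1

1


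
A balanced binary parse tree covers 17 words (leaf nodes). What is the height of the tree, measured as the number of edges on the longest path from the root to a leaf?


In a balanced binary tree with n leaves the deepest leaf is ceil(log2(n)) edges below the root.
log2(17) = 4.0875
ceil(4.0875) = 5
height (edges) = 5

5


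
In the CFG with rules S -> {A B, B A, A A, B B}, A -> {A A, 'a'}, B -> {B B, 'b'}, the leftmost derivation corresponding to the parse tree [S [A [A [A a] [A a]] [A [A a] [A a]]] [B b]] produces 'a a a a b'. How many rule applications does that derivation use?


Every bracketed nonterminal node [X ...] in the tree is produced by exactly one rule application.
Reading the tree off as a leftmost derivation:
  Step 1: S  =>  A B   (applied S -> A B)
  Step 2: A B  =>  A A B   (applied A -> A A)
  Step 3: A A B  =>  A A A B   (applied A -> A A)
  Step 4: A A A B  =>  a A A B   (applied A -> a)
  Step 5: a A A B  =>  a a A B   (applied A -> a)
  Step 6: a a A B  =>  a a A A B   (applied A -> A A)
  Step 7: a a A A B  =>  a a a A B   (applied A -> a)
  Step 8: a a a A B  =>  a a a a B   (applied A -> a)
  Step 9: a a a a B  =>  a a a a b   (applied B -> b)
Final yield: a a a a b
Total rewrite steps: 9

9


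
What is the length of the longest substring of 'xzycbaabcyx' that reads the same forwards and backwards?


Scanning 'xzycbaabcyx' for palindromic substrings.
Substring at positions 2-9: 'ycbaabcy'.
Check: reverse('ycbaabcy') = 'ycbaabcy' -> palindrome confirmed.
Neighbouring characters ('z' / 'x') break symmetry, so it cannot extend further.
No longer palindromic substring exists; longest length = 8

8


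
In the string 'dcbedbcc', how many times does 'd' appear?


Scanning 'dcbedbcc' for 'd':
  Position 0: 'd' -> MATCH (count: 1)
  Position 4: 'd' -> MATCH (count: 2)
Total occurrences of 'd': 2

2


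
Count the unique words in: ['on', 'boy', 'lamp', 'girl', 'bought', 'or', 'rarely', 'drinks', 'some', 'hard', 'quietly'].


Listing all tokens and tracking unique types:
  Token 1: 'on' -> NEW (unique so far: 1)
  Token 2: 'boy' -> NEW (unique so far: 2)
  Token 3: 'lamp' -> NEW (unique so far: 3)
  Token 4: 'girl' -> NEW (unique so far: 4)
  Token 5: 'bought' -> NEW (unique so far: 5)
  Token 6: 'or' -> NEW (unique so far: 6)
  Token 7: 'rarely' -> NEW (unique so far: 7)
  Token 8: 'drinks' -> NEW (unique so far: 8)
  Token 9: 'some' -> NEW (unique so far: 9)
  Token 10: 'hard' -> NEW (unique so far: 10)
  Token 11: 'quietly' -> NEW (unique so far: 11)
Unique types: ('bought', 'boy', 'drinks', 'girl', 'hard', 'lamp', 'on', 'or', 'quietly', 'rarely', 'some')
Vocabulary size: 11

11


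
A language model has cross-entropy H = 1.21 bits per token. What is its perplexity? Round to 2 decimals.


Perplexity formula: PP = 2^H
H = 1.21
PP = 2^1.21
Decompose: 2^1.21 = 2^1 * 2^0.21
2^1 = 2, 2^0.21 ~ 1.1566882
PP ~ 2 * 1.1566882 = 2.3133764
Rounded to 2 decimals: 2.31

2.31


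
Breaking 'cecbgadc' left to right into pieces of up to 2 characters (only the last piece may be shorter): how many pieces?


'cecbgadc' has 8 characters.
Chunking with max size 2:
  Chunk 1: 'ce' (positions 0-1)
  Chunk 2: 'cb' (positions 2-3)
  Chunk 3: 'ga' (positions 4-5)
  Chunk 4: 'dc' (positions 6-7)
Total chunks: ceil(8 / 2) = 4

4


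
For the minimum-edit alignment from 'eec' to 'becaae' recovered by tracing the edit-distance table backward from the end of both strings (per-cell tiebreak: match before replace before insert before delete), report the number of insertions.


Edit distance = 4. Backtracking from cell (3, 6) with preference match > replace > insert > delete,
then listing the resulting alignment 'eec' -> 'becaae' left to right:
  Step 1: replace e->b
  Step 2: keep 'e'
  Step 3: keep 'c'
  Step 4: insert 'a' [insertion #1]
  Step 5: insert 'a' [insertion #2]
  Step 6: insert 'e' [insertion #3]
Total insertions: 3

3


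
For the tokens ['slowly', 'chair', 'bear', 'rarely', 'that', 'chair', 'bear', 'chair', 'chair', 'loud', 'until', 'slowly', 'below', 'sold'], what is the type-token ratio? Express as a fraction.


Tokens: 14
Unique types: ('bear', 'below', 'chair', 'loud', 'rarely', 'slowly', 'sold', 'that', 'until') = 9
TTR = 9/14
Already in lowest terms.

9/14


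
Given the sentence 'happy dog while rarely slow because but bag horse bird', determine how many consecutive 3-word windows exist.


Word trigrams from [10] words:
  Trigram 1: (happy dog while)
  Trigram 2: (dog while rarely)
  Trigram 3: (while rarely slow)
  Trigram 4: (rarely slow because)
  Trigram 5: (slow because but)
  Trigram 6: (because but bag)
  Trigram 7: (but bag horse)
  Trigram 8: (bag horse bird)
Total word trigrams: 10 - 2 = 8

8


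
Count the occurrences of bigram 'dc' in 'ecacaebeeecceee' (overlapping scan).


Scanning 'ecacaebeeecceee' for bigram 'dc':
  Position 0: 'ec' -> no
  Position 1: 'ca' -> no
  Position 2: 'ac' -> no
  Position 3: 'ca' -> no
  Position 4: 'ae' -> no
  Position 5: 'eb' -> no
  Position 6: 'be' -> no
  Position 7: 'ee' -> no
  Position 8: 'ee' -> no
  Position 9: 'ec' -> no
  Position 10: 'cc' -> no
  Position 11: 'ce' -> no
  Position 12: 'ee' -> no
  Position 13: 'ee' -> no
Total matches: 0

0


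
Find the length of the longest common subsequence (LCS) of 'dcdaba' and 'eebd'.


DP table for LCS of 'dcdaba' and 'eebd':
       e  e  b  d
    0  0  0  0  0
  d 0  0  0  0  1
  c 0  0  0  0  1
  d 0  0  0  0  1
  a 0  0  0  0  1
  b 0  0  0  1  1
  a 0  0  0  1  1
LCS: 'd'
LCS length = 1

1


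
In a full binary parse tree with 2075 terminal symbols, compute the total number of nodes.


Leaf nodes (terminals): 2075
Internal nodes = n - 1 = 2075 - 1 = 2074
Total = leaves + internal = 2075 + 2074 = 4149

4149


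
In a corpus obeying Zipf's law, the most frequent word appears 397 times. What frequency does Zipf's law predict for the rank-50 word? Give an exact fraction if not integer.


Zipf's law: freq(rank) = f1 / rank
f1 = 397, rank = 50
freq = 397 / 50
GCD(397, 50) = 1
Simplified: 397/50

397/50


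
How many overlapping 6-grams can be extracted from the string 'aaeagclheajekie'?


String 'aaeagclheajekie' has length L = 15.
Number of overlapping n-grams = L - n + 1
Substituting: 15 - 6 + 1 = 10

10


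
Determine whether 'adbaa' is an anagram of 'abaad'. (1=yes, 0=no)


Sort characters of 'adbaa': 'aaabd'
Sort characters of 'abaad': 'aaabd'
Sorted forms match -> they ARE anagrams
Result: 1

1


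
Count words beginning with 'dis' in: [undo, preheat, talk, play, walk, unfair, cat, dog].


Checking each word for prefix 'dis':
  'undo' -> no (count: 0)
  'preheat' -> no (count: 0)
  'talk' -> no (count: 0)
  'play' -> no (count: 0)
  'walk' -> no (count: 0)
  'unfair' -> no (count: 0)
  'cat' -> no (count: 0)
  'dog' -> no (count: 0)
Total with prefix 'dis': 0

0


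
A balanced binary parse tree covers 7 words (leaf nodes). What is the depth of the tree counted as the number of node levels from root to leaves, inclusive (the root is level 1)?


In a balanced binary tree with n leaves the deepest leaf is ceil(log2(n)) edges below the root,
so counting node levels inclusive of root and leaves gives ceil(log2(n)) + 1 levels.
log2(7) = 2.8074
ceil(2.8074) = 3
levels = 3 + 1 = 4

4


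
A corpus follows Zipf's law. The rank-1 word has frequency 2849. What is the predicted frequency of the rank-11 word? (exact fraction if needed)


Zipf's law: freq(rank) = f1 / rank
f1 = 2849, rank = 11
freq = 2849 / 11
= 259

259


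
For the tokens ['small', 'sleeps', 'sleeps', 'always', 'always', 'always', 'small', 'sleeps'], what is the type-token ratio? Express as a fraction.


Tokens: 8
Unique types: ('always', 'sleeps', 'small') = 3
TTR = 3/8
Already in lowest terms.

3/8


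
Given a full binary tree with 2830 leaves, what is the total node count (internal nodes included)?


Leaf nodes (terminals): 2830
Internal nodes = n - 1 = 2830 - 1 = 2829
Total = leaves + internal = 2830 + 2829 = 5659

5659


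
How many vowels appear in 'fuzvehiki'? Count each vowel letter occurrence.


Scanning each character of 'fuzvehiki':
  Position 1: 'f' -> consonant (running count: 0)
  Position 2: 'u' -> vowel (running count: 1)
  Position 3: 'z' -> consonant (running count: 1)
  Position 4: 'v' -> consonant (running count: 1)
  Position 5: 'e' -> vowel (running count: 2)
  Position 6: 'h' -> consonant (running count: 2)
  Position 7: 'i' -> vowel (running count: 3)
  Position 8: 'k' -> consonant (running count: 3)
  Position 9: 'i' -> vowel (running count: 4)
Total vowels: 4

4


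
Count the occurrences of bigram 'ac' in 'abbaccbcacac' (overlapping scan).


Scanning 'abbaccbcacac' for bigram 'ac':
  Position 0: 'ab' -> no
  Position 1: 'bb' -> no
  Position 2: 'ba' -> no
  Position 3: 'ac' -> MATCH
  Position 4: 'cc' -> no
  Position 5: 'cb' -> no
  Position 6: 'bc' -> no
  Position 7: 'ca' -> no
  Position 8: 'ac' -> MATCH
  Position 9: 'ca' -> no
  Position 10: 'ac' -> MATCH
Total matches: 3

3


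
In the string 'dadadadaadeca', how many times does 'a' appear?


Scanning 'dadadadaadeca' for 'a':
  Position 1: 'a' -> MATCH (count: 1)
  Position 3: 'a' -> MATCH (count: 2)
  Position 5: 'a' -> MATCH (count: 3)
  Position 7: 'a' -> MATCH (count: 4)
  Position 8: 'a' -> MATCH (count: 5)
  Position 12: 'a' -> MATCH (count: 6)
Total occurrences of 'a': 6

6


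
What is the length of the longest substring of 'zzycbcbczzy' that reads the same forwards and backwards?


Scanning 'zzycbcbczzy' for palindromic substrings.
Substring at positions 3-7: 'cbcbc'.
Check: reverse('cbcbc') = 'cbcbc' -> palindrome confirmed.
Neighbouring characters ('y' / 'z') break symmetry, so it cannot extend further.
No longer palindromic substring exists; longest length = 5

5


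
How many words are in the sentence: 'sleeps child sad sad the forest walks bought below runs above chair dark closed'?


Counting words by splitting on spaces:
  Word 1: 'sleeps'
  Word 2: 'child'
  Word 3: 'sad'
  Word 4: 'sad'
  Word 5: 'the'
  Word 6: 'forest'
  Word 7: 'walks'
  Word 8: 'bought'
  Word 9: 'below'
  Word 10: 'runs'
  Word 11: 'above'
  Word 12: 'chair'
  Word 13: 'dark'
  Word 14: 'closed'
Total words: 14

14


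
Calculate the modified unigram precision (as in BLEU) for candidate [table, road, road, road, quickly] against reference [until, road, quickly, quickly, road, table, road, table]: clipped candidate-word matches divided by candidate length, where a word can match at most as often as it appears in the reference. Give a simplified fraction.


Reference word counts: {'quickly': 2, 'road': 3, 'table': 2, 'until': 1}
Checking each candidate word (with clipping):
  'table' -> in reference (ref count 2, used 1/2) -> match (matches: 1)
  'road' -> in reference (ref count 3, used 1/3) -> match (matches: 2)
  'road' -> in reference (ref count 3, used 2/3) -> match (matches: 3)
  'road' -> in reference (ref count 3, used 3/3) -> match (matches: 4)
  'quickly' -> in reference (ref count 2, used 1/2) -> match (matches: 5)
Clipped matches: 5, Candidate length: 5
Precision = 5/5 = 1

1


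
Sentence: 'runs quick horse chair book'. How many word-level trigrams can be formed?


Word trigrams from [5] words:
  Trigram 1: (runs quick horse)
  Trigram 2: (quick horse chair)
  Trigram 3: (horse chair book)
Total word trigrams: 5 - 2 = 3

3


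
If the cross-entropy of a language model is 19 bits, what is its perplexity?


Perplexity formula: PP = 2^H
H = 19
PP = 2^19
PP = 2^19 = 524288

524288


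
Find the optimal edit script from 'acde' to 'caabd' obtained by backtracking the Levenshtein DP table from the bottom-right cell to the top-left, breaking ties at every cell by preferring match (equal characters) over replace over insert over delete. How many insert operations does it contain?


Edit distance = 4. Backtracking from cell (4, 5) with preference match > replace > insert > delete,
then listing the resulting alignment 'acde' -> 'caabd' left to right:
  Step 1: insert 'c' [insertion #1]
  Step 2: keep 'a'
  Step 3: replace c->a
  Step 4: replace d->b
  Step 5: replace e->d
Total insertions: 1

1
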